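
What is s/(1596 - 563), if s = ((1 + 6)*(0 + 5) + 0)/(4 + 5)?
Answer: 35/9297 ≈ 0.0037647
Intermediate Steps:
s = 35/9 (s = (7*5 + 0)/9 = (35 + 0)*(1/9) = 35*(1/9) = 35/9 ≈ 3.8889)
s/(1596 - 563) = 35/(9*(1596 - 563)) = (35/9)/1033 = (35/9)*(1/1033) = 35/9297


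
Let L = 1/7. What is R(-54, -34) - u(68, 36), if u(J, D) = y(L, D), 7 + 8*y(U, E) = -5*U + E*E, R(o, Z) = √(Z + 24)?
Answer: -4509/28 + I*√10 ≈ -161.04 + 3.1623*I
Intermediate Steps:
L = ⅐ ≈ 0.14286
R(o, Z) = √(24 + Z)
y(U, E) = -7/8 - 5*U/8 + E²/8 (y(U, E) = -7/8 + (-5*U + E*E)/8 = -7/8 + (-5*U + E²)/8 = -7/8 + (E² - 5*U)/8 = -7/8 + (-5*U/8 + E²/8) = -7/8 - 5*U/8 + E²/8)
u(J, D) = -27/28 + D²/8 (u(J, D) = -7/8 - 5/8*⅐ + D²/8 = -7/8 - 5/56 + D²/8 = -27/28 + D²/8)
R(-54, -34) - u(68, 36) = √(24 - 34) - (-27/28 + (⅛)*36²) = √(-10) - (-27/28 + (⅛)*1296) = I*√10 - (-27/28 + 162) = I*√10 - 1*4509/28 = I*√10 - 4509/28 = -4509/28 + I*√10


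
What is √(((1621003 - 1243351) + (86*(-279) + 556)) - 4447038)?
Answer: 2*I*√1023206 ≈ 2023.1*I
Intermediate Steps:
√(((1621003 - 1243351) + (86*(-279) + 556)) - 4447038) = √((377652 + (-23994 + 556)) - 4447038) = √((377652 - 23438) - 4447038) = √(354214 - 4447038) = √(-4092824) = 2*I*√1023206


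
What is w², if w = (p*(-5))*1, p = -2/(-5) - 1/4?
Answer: 9/16 ≈ 0.56250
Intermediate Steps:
p = 3/20 (p = -2*(-⅕) - 1*¼ = ⅖ - ¼ = 3/20 ≈ 0.15000)
w = -¾ (w = ((3/20)*(-5))*1 = -¾*1 = -¾ ≈ -0.75000)
w² = (-¾)² = 9/16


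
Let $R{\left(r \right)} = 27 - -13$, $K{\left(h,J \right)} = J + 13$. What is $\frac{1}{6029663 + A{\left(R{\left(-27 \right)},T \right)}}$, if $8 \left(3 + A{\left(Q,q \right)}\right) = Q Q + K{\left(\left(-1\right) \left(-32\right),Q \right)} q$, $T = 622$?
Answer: $\frac{4}{24135923} \approx 1.6573 \cdot 10^{-7}$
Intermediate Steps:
$K{\left(h,J \right)} = 13 + J$
$R{\left(r \right)} = 40$ ($R{\left(r \right)} = 27 + 13 = 40$)
$A{\left(Q,q \right)} = -3 + \frac{Q^{2}}{8} + \frac{q \left(13 + Q\right)}{8}$ ($A{\left(Q,q \right)} = -3 + \frac{Q Q + \left(13 + Q\right) q}{8} = -3 + \frac{Q^{2} + q \left(13 + Q\right)}{8} = -3 + \left(\frac{Q^{2}}{8} + \frac{q \left(13 + Q\right)}{8}\right) = -3 + \frac{Q^{2}}{8} + \frac{q \left(13 + Q\right)}{8}$)
$\frac{1}{6029663 + A{\left(R{\left(-27 \right)},T \right)}} = \frac{1}{6029663 + \left(-3 + \frac{40^{2}}{8} + \frac{1}{8} \cdot 622 \left(13 + 40\right)\right)} = \frac{1}{6029663 + \left(-3 + \frac{1}{8} \cdot 1600 + \frac{1}{8} \cdot 622 \cdot 53\right)} = \frac{1}{6029663 + \left(-3 + 200 + \frac{16483}{4}\right)} = \frac{1}{6029663 + \frac{17271}{4}} = \frac{1}{\frac{24135923}{4}} = \frac{4}{24135923}$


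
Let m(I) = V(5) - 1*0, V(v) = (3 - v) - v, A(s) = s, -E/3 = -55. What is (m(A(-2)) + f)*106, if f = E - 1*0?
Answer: 16748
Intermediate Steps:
E = 165 (E = -3*(-55) = 165)
V(v) = 3 - 2*v
m(I) = -7 (m(I) = (3 - 2*5) - 1*0 = (3 - 10) + 0 = -7 + 0 = -7)
f = 165 (f = 165 - 1*0 = 165 + 0 = 165)
(m(A(-2)) + f)*106 = (-7 + 165)*106 = 158*106 = 16748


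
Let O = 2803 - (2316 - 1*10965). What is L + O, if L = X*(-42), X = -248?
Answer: 21868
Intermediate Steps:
O = 11452 (O = 2803 - (2316 - 10965) = 2803 - 1*(-8649) = 2803 + 8649 = 11452)
L = 10416 (L = -248*(-42) = 10416)
L + O = 10416 + 11452 = 21868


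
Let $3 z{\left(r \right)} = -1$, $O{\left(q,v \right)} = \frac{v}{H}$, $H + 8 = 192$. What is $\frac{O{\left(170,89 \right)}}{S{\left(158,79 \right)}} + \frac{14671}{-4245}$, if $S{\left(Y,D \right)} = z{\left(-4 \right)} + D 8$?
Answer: $- \frac{1022870173}{296029320} \approx -3.4553$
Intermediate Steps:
$H = 184$ ($H = -8 + 192 = 184$)
$O{\left(q,v \right)} = \frac{v}{184}$
$z{\left(r \right)} = - \frac{1}{3}$ ($z{\left(r \right)} = \frac{1}{3} \left(-1\right) = - \frac{1}{3}$)
$S{\left(Y,D \right)} = - \frac{1}{3} + 8 D$ ($S{\left(Y,D \right)} = - \frac{1}{3} + D 8 = - \frac{1}{3} + 8 D$)
$\frac{O{\left(170,89 \right)}}{S{\left(158,79 \right)}} + \frac{14671}{-4245} = \frac{\frac{1}{184} \cdot 89}{- \frac{1}{3} + 8 \cdot 79} + \frac{14671}{-4245} = \frac{89}{184 \left(- \frac{1}{3} + 632\right)} + 14671 \left(- \frac{1}{4245}\right) = \frac{89}{184 \cdot \frac{1895}{3}} - \frac{14671}{4245} = \frac{89}{184} \cdot \frac{3}{1895} - \frac{14671}{4245} = \frac{267}{348680} - \frac{14671}{4245} = - \frac{1022870173}{296029320}$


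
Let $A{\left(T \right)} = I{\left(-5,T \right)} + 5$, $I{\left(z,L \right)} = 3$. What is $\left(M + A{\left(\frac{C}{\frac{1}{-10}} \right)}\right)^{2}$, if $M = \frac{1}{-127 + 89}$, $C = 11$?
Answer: $\frac{91809}{1444} \approx 63.58$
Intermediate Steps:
$M = - \frac{1}{38}$ ($M = \frac{1}{-38} = - \frac{1}{38} \approx -0.026316$)
$A{\left(T \right)} = 8$ ($A{\left(T \right)} = 3 + 5 = 8$)
$\left(M + A{\left(\frac{C}{\frac{1}{-10}} \right)}\right)^{2} = \left(- \frac{1}{38} + 8\right)^{2} = \left(\frac{303}{38}\right)^{2} = \frac{91809}{1444}$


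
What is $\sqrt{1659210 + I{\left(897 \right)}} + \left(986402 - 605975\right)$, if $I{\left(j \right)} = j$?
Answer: $380427 + \sqrt{1660107} \approx 3.8172 \cdot 10^{5}$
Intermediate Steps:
$\sqrt{1659210 + I{\left(897 \right)}} + \left(986402 - 605975\right) = \sqrt{1659210 + 897} + \left(986402 - 605975\right) = \sqrt{1660107} + 380427 = 380427 + \sqrt{1660107}$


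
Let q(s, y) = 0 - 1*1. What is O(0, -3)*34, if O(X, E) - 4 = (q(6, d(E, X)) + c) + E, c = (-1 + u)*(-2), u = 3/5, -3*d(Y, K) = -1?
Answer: 136/5 ≈ 27.200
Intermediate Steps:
d(Y, K) = ⅓ (d(Y, K) = -⅓*(-1) = ⅓)
q(s, y) = -1 (q(s, y) = 0 - 1 = -1)
u = ⅗ (u = 3*(⅕) = ⅗ ≈ 0.60000)
c = ⅘ (c = (-1 + ⅗)*(-2) = -⅖*(-2) = ⅘ ≈ 0.80000)
O(X, E) = 19/5 + E (O(X, E) = 4 + ((-1 + ⅘) + E) = 4 + (-⅕ + E) = 19/5 + E)
O(0, -3)*34 = (19/5 - 3)*34 = (⅘)*34 = 136/5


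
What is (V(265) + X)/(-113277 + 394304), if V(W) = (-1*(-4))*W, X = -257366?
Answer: -256306/281027 ≈ -0.91203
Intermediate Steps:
V(W) = 4*W
(V(265) + X)/(-113277 + 394304) = (4*265 - 257366)/(-113277 + 394304) = (1060 - 257366)/281027 = -256306*1/281027 = -256306/281027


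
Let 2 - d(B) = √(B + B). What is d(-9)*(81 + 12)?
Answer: 186 - 279*I*√2 ≈ 186.0 - 394.57*I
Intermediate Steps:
d(B) = 2 - √2*√B (d(B) = 2 - √(B + B) = 2 - √(2*B) = 2 - √2*√B)
d(-9)*(81 + 12) = (2 - √2*√(-9))*(81 + 12) = (2 - √2*3*I)*93 = (2 - 3*I*√2)*93 = 186 - 279*I*√2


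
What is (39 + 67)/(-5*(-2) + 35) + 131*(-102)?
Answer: -601184/45 ≈ -13360.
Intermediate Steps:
(39 + 67)/(-5*(-2) + 35) + 131*(-102) = 106/(10 + 35) - 13362 = 106/45 - 13362 = -601184/45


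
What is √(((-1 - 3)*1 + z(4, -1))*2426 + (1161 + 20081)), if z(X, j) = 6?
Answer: √26094 ≈ 161.54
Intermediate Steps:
√(((-1 - 3)*1 + z(4, -1))*2426 + (1161 + 20081)) = √(((-1 - 3)*1 + 6)*2426 + (1161 + 20081)) = √((-4*1 + 6)*2426 + 21242) = √((-4 + 6)*2426 + 21242) = √(2*2426 + 21242) = √(4852 + 21242) = √26094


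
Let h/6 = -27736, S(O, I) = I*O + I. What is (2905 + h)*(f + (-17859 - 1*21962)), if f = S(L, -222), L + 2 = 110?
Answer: 10467810709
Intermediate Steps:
L = 108 (L = -2 + 110 = 108)
S(O, I) = I + I*O
h = -166416 (h = 6*(-27736) = -166416)
f = -24198 (f = -222*(1 + 108) = -222*109 = -24198)
(2905 + h)*(f + (-17859 - 1*21962)) = (2905 - 166416)*(-24198 + (-17859 - 1*21962)) = -163511*(-24198 + (-17859 - 21962)) = -163511*(-24198 - 39821) = -163511*(-64019) = 10467810709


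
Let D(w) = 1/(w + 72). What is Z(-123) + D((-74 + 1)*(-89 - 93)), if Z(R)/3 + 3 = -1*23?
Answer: -1041923/13358 ≈ -78.000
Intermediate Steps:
D(w) = 1/(72 + w)
Z(R) = -78 (Z(R) = -9 + 3*(-1*23) = -9 + 3*(-23) = -9 - 69 = -78)
Z(-123) + D((-74 + 1)*(-89 - 93)) = -78 + 1/(72 + (-74 + 1)*(-89 - 93)) = -78 + 1/(72 - 73*(-182)) = -78 + 1/(72 + 13286) = -78 + 1/13358 = -1041923/13358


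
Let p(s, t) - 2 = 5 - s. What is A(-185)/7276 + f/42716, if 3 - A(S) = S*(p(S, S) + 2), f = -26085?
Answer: 83963183/19425101 ≈ 4.3224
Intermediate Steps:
p(s, t) = 7 - s (p(s, t) = 2 + (5 - s) = 7 - s)
A(S) = 3 - S*(9 - S) (A(S) = 3 - S*((7 - S) + 2) = 3 - S*(9 - S))
A(-185)/7276 + f/42716 = (3 + (-185)² - 9*(-185))/7276 - 26085/42716 = (3 + 34225 + 1665)*(1/7276) - 26085*1/42716 = 35893*(1/7276) - 26085/42716 = 35893/7276 - 26085/42716 = 83963183/19425101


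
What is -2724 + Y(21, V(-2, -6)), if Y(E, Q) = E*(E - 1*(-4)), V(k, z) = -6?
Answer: -2199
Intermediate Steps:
Y(E, Q) = E*(4 + E) (Y(E, Q) = E*(E + 4) = E*(4 + E))
-2724 + Y(21, V(-2, -6)) = -2724 + 21*(4 + 21) = -2724 + 21*25 = -2724 + 525 = -2199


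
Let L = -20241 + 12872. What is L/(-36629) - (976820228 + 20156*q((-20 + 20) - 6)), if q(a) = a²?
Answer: -35806526712507/36629 ≈ -9.7755e+8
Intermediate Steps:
L = -7369
L/(-36629) - (976820228 + 20156*q((-20 + 20) - 6)) = -7369/(-36629) - (976820228 + 20156*((-20 + 20) - 6)²) = -7369*(-1/36629) - (976820228 + 20156*(0 - 6)²) = 7369/36629 - 20156/(1/(48463 + (-6)²)) = 7369/36629 - 20156/(1/(48463 + 36)) = 7369/36629 - 20156/(1/48499) = 7369/36629 - 20156/1/48499 = 7369/36629 - 20156*48499 = 7369/36629 - 977545844 = -35806526712507/36629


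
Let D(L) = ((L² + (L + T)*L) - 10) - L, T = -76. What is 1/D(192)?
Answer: 1/58934 ≈ 1.6968e-5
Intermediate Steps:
D(L) = -10 + L² - L + L*(-76 + L) (D(L) = ((L² + (L - 76)*L) - 10) - L = ((L² + (-76 + L)*L) - 10) - L = ((L² + L*(-76 + L)) - 10) - L = (-10 + L² + L*(-76 + L)) - L = -10 + L² - L + L*(-76 + L))
1/D(192) = 1/(-10 - 77*192 + 2*192²) = 1/(-10 - 14784 + 2*36864) = 1/(-10 - 14784 + 73728) = 1/58934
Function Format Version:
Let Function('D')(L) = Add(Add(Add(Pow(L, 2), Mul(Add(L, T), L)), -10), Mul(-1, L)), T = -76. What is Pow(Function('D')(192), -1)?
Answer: Rational(1, 58934) ≈ 1.6968e-5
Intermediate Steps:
Function('D')(L) = Add(-10, Pow(L, 2), Mul(-1, L), Mul(L, Add(-76, L))) (Function('D')(L) = Add(Add(Add(Pow(L, 2), Mul(Add(L, -76), L)), -10), Mul(-1, L)) = Add(Add(Add(Pow(L, 2), Mul(Add(-76, L), L)), -10), Mul(-1, L)) = Add(Add(Add(Pow(L, 2), Mul(L, Add(-76, L))), -10), Mul(-1, L)) = Add(Add(-10, Pow(L, 2), Mul(L, Add(-76, L))), Mul(-1, L)) = Add(-10, Pow(L, 2), Mul(-1, L), Mul(L, Add(-76, L))))
Pow(Function('D')(192), -1) = Pow(Add(-10, Mul(-77, 192), Mul(2, Pow(192, 2))), -1) = Pow(Add(-10, -14784, Mul(2, 36864)), -1) = Pow(Add(-10, -14784, 73728), -1) = Pow(58934, -1) = Rational(1, 58934)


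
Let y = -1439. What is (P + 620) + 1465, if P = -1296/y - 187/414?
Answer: 1242397861/595746 ≈ 2085.4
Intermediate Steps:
P = 267451/595746 (P = -1296/(-1439) - 187/414 = -1296*(-1/1439) - 187*1/414 = 1296/1439 - 187/414 = 267451/595746 ≈ 0.44893)
(P + 620) + 1465 = (267451/595746 + 620) + 1465 = 369629971/595746 + 1465 = 1242397861/595746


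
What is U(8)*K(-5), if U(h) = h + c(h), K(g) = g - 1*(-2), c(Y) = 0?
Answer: -24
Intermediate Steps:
K(g) = 2 + g (K(g) = g + 2 = 2 + g)
U(h) = h (U(h) = h + 0 = h)
U(8)*K(-5) = 8*(2 - 5) = 8*(-3) = -24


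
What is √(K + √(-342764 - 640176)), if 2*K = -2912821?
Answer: √(-5825642 + 56*I*√5015)/2 ≈ 0.41076 + 1206.8*I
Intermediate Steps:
K = -2912821/2 (K = (½)*(-2912821) = -2912821/2 ≈ -1.4564e+6)
√(K + √(-342764 - 640176)) = √(-2912821/2 + √(-342764 - 640176)) = √(-2912821/2 + √(-982940)) = √(-2912821/2 + 14*I*√5015)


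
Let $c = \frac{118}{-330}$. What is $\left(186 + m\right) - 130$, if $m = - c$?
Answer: $\frac{9299}{165} \approx 56.358$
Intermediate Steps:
$c = - \frac{59}{165}$ ($c = 118 \left(- \frac{1}{330}\right) = - \frac{59}{165} \approx -0.35758$)
$m = \frac{59}{165}$ ($m = \left(-1\right) \left(- \frac{59}{165}\right) = \frac{59}{165} \approx 0.35758$)
$\left(186 + m\right) - 130 = \left(186 + \frac{59}{165}\right) - 130 = \frac{30749}{165} - 130 = \frac{9299}{165}$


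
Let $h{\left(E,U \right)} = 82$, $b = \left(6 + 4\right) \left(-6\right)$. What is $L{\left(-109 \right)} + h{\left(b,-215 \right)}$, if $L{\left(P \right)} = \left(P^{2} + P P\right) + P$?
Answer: $23735$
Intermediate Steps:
$b = -60$ ($b = 10 \left(-6\right) = -60$)
$L{\left(P \right)} = P + 2 P^{2}$ ($L{\left(P \right)} = \left(P^{2} + P^{2}\right) + P = 2 P^{2} + P = P + 2 P^{2}$)
$L{\left(-109 \right)} + h{\left(b,-215 \right)} = - 109 \left(1 + 2 \left(-109\right)\right) + 82 = - 109 \left(1 - 218\right) + 82 = \left(-109\right) \left(-217\right) + 82 = 23653 + 82 = 23735$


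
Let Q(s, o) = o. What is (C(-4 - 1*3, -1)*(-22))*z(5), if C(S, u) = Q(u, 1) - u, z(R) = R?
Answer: -220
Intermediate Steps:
C(S, u) = 1 - u
(C(-4 - 1*3, -1)*(-22))*z(5) = ((1 - 1*(-1))*(-22))*5 = ((1 + 1)*(-22))*5 = (2*(-22))*5 = -44*5 = -220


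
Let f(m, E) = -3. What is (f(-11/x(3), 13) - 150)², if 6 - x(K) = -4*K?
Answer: 23409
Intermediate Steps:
x(K) = 6 + 4*K (x(K) = 6 - (-4)*K = 6 + 4*K)
(f(-11/x(3), 13) - 150)² = (-3 - 150)² = (-153)² = 23409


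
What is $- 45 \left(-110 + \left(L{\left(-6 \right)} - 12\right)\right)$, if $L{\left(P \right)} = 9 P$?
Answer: $7920$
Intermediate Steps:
$- 45 \left(-110 + \left(L{\left(-6 \right)} - 12\right)\right) = - 45 \left(-110 + \left(9 \left(-6\right) - 12\right)\right) = - 45 \left(-110 - 66\right) = \left(-45\right) \left(-176\right) = 7920$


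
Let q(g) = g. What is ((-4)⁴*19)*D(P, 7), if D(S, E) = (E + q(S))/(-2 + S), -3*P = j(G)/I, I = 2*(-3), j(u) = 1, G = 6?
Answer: -617728/35 ≈ -17649.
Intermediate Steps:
I = -6
P = 1/18 (P = -1/(3*(-6)) = -(-1)/(3*6) = -⅓*(-⅙) = 1/18 ≈ 0.055556)
D(S, E) = (E + S)/(-2 + S)
((-4)⁴*19)*D(P, 7) = ((-4)⁴*19)*((7 + 1/18)/(-2 + 1/18)) = (256*19)*((127/18)/(-35/18)) = 4864*(-18/35*127/18) = 4864*(-127/35) = -617728/35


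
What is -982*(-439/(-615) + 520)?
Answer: -314474698/615 ≈ -5.1134e+5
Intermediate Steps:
-982*(-439/(-615) + 520) = -982*(-439*(-1/615) + 520) = -982*(439/615 + 520) = -982*320239/615 = -314474698/615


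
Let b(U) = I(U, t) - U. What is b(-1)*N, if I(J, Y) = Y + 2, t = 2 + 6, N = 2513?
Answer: 27643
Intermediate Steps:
t = 8
I(J, Y) = 2 + Y
b(U) = 10 - U (b(U) = (2 + 8) - U = 10 - U)
b(-1)*N = (10 - 1*(-1))*2513 = (10 + 1)*2513 = 11*2513 = 27643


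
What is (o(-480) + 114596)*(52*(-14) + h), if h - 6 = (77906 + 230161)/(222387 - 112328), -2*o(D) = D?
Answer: -9089789721916/110059 ≈ -8.2590e+7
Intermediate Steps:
o(D) = -D/2
h = 968421/110059 (h = 6 + (77906 + 230161)/(222387 - 112328) = 6 + 308067/110059 = 968421/110059 ≈ 8.7991)
(o(-480) + 114596)*(52*(-14) + h) = (-½*(-480) + 114596)*(52*(-14) + 968421/110059) = (240 + 114596)*(-728 + 968421/110059) = 114836*(-79154531/110059) = -9089789721916/110059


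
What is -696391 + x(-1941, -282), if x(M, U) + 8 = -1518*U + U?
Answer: -268605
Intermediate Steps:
x(M, U) = -8 - 1517*U (x(M, U) = -8 + (-1518*U + U) = -8 - 1517*U)
-696391 + x(-1941, -282) = -696391 + (-8 - 1517*(-282)) = -696391 + (-8 + 427794) = -696391 + 427786 = -268605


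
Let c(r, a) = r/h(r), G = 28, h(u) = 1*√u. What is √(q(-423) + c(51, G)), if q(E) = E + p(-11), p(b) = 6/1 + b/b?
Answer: √(-416 + √51) ≈ 20.22*I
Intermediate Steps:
h(u) = √u
p(b) = 7 (p(b) = 6*1 + 1 = 6 + 1 = 7)
c(r, a) = √r (c(r, a) = r/(√r) = r/√r = √r)
q(E) = 7 + E (q(E) = E + 7 = 7 + E)
√(q(-423) + c(51, G)) = √((7 - 423) + √51) = √(-416 + √51)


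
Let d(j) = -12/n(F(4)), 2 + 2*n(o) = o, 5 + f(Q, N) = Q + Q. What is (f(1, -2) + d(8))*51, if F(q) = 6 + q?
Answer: -306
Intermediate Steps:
f(Q, N) = -5 + 2*Q (f(Q, N) = -5 + (Q + Q) = -5 + 2*Q)
n(o) = -1 + o/2
d(j) = -3 (d(j) = -12/(-1 + (6 + 4)/2) = -12/(-1 + (1/2)*10) = -12/(-1 + 5) = -12/4 = -12*1/4 = -3)
(f(1, -2) + d(8))*51 = ((-5 + 2*1) - 3)*51 = ((-5 + 2) - 3)*51 = (-3 - 3)*51 = -6*51 = -306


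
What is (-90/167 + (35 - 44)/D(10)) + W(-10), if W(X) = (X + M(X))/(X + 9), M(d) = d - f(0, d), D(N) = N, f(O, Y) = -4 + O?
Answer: 24317/1670 ≈ 14.561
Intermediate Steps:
M(d) = 4 + d (M(d) = d - (-4 + 0) = d - 1*(-4) = d + 4 = 4 + d)
W(X) = (4 + 2*X)/(9 + X) (W(X) = (X + (4 + X))/(X + 9) = (4 + 2*X)/(9 + X))
(-90/167 + (35 - 44)/D(10)) + W(-10) = (-90/167 + (35 - 44)/10) + 2*(2 - 10)/(9 - 10) = (-90*1/167 - 9*⅒) + 2*(-8)/(-1) = (-90/167 - 9/10) + 2*(-1)*(-8) = -2403/1670 + 16 = 24317/1670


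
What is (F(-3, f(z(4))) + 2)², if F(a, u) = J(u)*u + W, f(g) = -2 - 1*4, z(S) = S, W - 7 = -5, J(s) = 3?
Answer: 196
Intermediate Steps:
W = 2 (W = 7 - 5 = 2)
f(g) = -6 (f(g) = -2 - 4 = -6)
F(a, u) = 2 + 3*u (F(a, u) = 3*u + 2 = 2 + 3*u)
(F(-3, f(z(4))) + 2)² = ((2 + 3*(-6)) + 2)² = ((2 - 18) + 2)² = (-16 + 2)² = (-14)² = 196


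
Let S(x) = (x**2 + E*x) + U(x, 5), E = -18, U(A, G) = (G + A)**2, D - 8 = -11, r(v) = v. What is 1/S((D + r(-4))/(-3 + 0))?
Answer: 9/155 ≈ 0.058065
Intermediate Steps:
D = -3 (D = 8 - 11 = -3)
U(A, G) = (A + G)**2
S(x) = x**2 + (5 + x)**2 - 18*x (S(x) = (x**2 - 18*x) + (x + 5)**2 = (x**2 - 18*x) + (5 + x)**2 = x**2 + (5 + x)**2 - 18*x)
1/S((D + r(-4))/(-3 + 0)) = 1/(25 - 8*(-3 - 4)/(-3 + 0) + 2*((-3 - 4)/(-3 + 0))**2) = 1/(25 - (-56)/(-3) + 2*(-7/(-3))**2) = 1/(25 - (-56)*(-1)/3 + 2*(-7*(-1/3))**2) = 1/(25 - 8*7/3 + 2*(7/3)**2) = 1/(25 - 56/3 + 2*(49/9)) = 1/(25 - 56/3 + 98/9) = 1/(155/9) = 9/155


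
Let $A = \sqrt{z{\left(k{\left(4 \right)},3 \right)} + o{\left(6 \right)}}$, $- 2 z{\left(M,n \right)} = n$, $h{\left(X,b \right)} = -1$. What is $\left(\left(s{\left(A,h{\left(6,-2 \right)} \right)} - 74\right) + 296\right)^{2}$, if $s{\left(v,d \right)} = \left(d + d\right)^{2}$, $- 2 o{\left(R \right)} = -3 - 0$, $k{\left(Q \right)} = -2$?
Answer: $51076$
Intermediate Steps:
$z{\left(M,n \right)} = - \frac{n}{2}$
$o{\left(R \right)} = \frac{3}{2}$ ($o{\left(R \right)} = - \frac{-3 - 0}{2} = - \frac{-3 + 0}{2} = \left(- \frac{1}{2}\right) \left(-3\right) = \frac{3}{2}$)
$A = 0$ ($A = \sqrt{\left(- \frac{1}{2}\right) 3 + \frac{3}{2}} = \sqrt{- \frac{3}{2} + \frac{3}{2}} = \sqrt{0} = 0$)
$s{\left(v,d \right)} = 4 d^{2}$ ($s{\left(v,d \right)} = \left(2 d\right)^{2} = 4 d^{2}$)
$\left(\left(s{\left(A,h{\left(6,-2 \right)} \right)} - 74\right) + 296\right)^{2} = \left(\left(4 \left(-1\right)^{2} - 74\right) + 296\right)^{2} = \left(\left(4 \cdot 1 - 74\right) + 296\right)^{2} = \left(\left(4 - 74\right) + 296\right)^{2} = \left(-70 + 296\right)^{2} = 226^{2} = 51076$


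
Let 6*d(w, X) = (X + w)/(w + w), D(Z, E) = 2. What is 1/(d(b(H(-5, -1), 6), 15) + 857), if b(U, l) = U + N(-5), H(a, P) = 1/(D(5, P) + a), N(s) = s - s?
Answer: 3/2560 ≈ 0.0011719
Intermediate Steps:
N(s) = 0
H(a, P) = 1/(2 + a)
b(U, l) = U (b(U, l) = U + 0 = U)
d(w, X) = (X + w)/(12*w) (d(w, X) = ((X + w)/(w + w))/6 = ((X + w)/((2*w)))/6 = ((X + w)*(1/(2*w)))/6 = ((X + w)/(2*w))/6 = (X + w)/(12*w))
1/(d(b(H(-5, -1), 6), 15) + 857) = 1/((15 + 1/(2 - 5))/(12*(1/(2 - 5))) + 857) = 1/((15 + 1/(-3))/(12*(1/(-3))) + 857) = 1/((15 - 1/3)/(12*(-1/3)) + 857) = 1/((1/12)*(-3)*(44/3) + 857) = 1/(-11/3 + 857) = 1/(2560/3) = 3/2560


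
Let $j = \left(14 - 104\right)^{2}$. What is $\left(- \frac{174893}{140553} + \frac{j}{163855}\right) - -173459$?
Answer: $\frac{798957467700974}{4606062363} \approx 1.7346 \cdot 10^{5}$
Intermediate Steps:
$j = 8100$ ($j = \left(-90\right)^{2} = 8100$)
$\left(- \frac{174893}{140553} + \frac{j}{163855}\right) - -173459 = \left(- \frac{174893}{140553} + \frac{8100}{163855}\right) - -173459 = \left(\left(-174893\right) \frac{1}{140553} + 8100 \cdot \frac{1}{163855}\right) + 173459 = \left(- \frac{174893}{140553} + \frac{1620}{32771}\right) + 173459 = - \frac{5503722643}{4606062363} + 173459 = \frac{798957467700974}{4606062363}$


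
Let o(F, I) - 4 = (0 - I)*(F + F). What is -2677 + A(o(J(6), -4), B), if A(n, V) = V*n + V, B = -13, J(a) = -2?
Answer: -2534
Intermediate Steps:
o(F, I) = 4 - 2*F*I (o(F, I) = 4 + (0 - I)*(F + F) = 4 + (-I)*(2*F) = 4 - 2*F*I)
A(n, V) = V + V*n
-2677 + A(o(J(6), -4), B) = -2677 - 13*(1 + (4 - 2*(-2)*(-4))) = -2677 - 13*(1 + (4 - 16)) = -2677 - 13*(1 - 12) = -2677 - 13*(-11) = -2677 + 143 = -2534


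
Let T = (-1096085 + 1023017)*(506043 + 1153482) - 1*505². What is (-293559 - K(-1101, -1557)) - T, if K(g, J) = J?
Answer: 121258135723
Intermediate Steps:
T = -121258427725 (T = -73068*1659525 - 1*255025 = -121258172700 - 255025 = -121258427725)
(-293559 - K(-1101, -1557)) - T = (-293559 - 1*(-1557)) - 1*(-121258427725) = (-293559 + 1557) + 121258427725 = -292002 + 121258427725 = 121258135723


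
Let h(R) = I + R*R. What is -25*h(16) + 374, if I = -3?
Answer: -5951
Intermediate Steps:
h(R) = -3 + R² (h(R) = -3 + R*R = -3 + R²)
-25*h(16) + 374 = -25*(-3 + 16²) + 374 = -25*(-3 + 256) + 374 = -25*253 + 374 = -6325 + 374 = -5951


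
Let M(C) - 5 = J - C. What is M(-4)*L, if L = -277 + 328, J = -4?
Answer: 255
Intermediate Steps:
M(C) = 1 - C (M(C) = 5 + (-4 - C) = 1 - C)
L = 51
M(-4)*L = (1 - 1*(-4))*51 = (1 + 4)*51 = 5*51 = 255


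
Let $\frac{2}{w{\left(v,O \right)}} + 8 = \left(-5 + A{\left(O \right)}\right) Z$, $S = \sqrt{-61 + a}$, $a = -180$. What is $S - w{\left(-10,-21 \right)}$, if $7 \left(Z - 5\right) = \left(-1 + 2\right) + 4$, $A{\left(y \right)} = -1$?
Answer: $\frac{7}{148} + i \sqrt{241} \approx 0.047297 + 15.524 i$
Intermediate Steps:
$Z = \frac{40}{7}$ ($Z = 5 + \frac{\left(-1 + 2\right) + 4}{7} = 5 + \frac{1 + 4}{7} = 5 + \frac{1}{7} \cdot 5 = 5 + \frac{5}{7} = \frac{40}{7} \approx 5.7143$)
$S = i \sqrt{241}$ ($S = \sqrt{-61 - 180} = \sqrt{-241} = i \sqrt{241} \approx 15.524 i$)
$w{\left(v,O \right)} = - \frac{7}{148}$ ($w{\left(v,O \right)} = \frac{2}{-8 + \left(-5 - 1\right) \frac{40}{7}} = \frac{2}{-8 - \frac{240}{7}} = \frac{2}{- \frac{296}{7}} = 2 \left(- \frac{7}{296}\right) = - \frac{7}{148}$)
$S - w{\left(-10,-21 \right)} = i \sqrt{241} - - \frac{7}{148} = i \sqrt{241} + \frac{7}{148} = \frac{7}{148} + i \sqrt{241}$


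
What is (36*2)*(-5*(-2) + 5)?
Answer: 1080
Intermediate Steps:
(36*2)*(-5*(-2) + 5) = 72*(10 + 5) = 72*15 = 1080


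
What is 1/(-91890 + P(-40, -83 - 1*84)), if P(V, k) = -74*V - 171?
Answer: -1/89101 ≈ -1.1223e-5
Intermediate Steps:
P(V, k) = -171 - 74*V
1/(-91890 + P(-40, -83 - 1*84)) = 1/(-91890 + (-171 - 74*(-40))) = 1/(-91890 + (-171 + 2960)) = 1/(-91890 + 2789) = 1/(-89101) = -1/89101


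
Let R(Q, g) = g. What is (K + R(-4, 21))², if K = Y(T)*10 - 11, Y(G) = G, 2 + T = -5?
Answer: 3600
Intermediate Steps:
T = -7 (T = -2 - 5 = -7)
K = -81 (K = -7*10 - 11 = -70 - 11 = -81)
(K + R(-4, 21))² = (-81 + 21)² = (-60)² = 3600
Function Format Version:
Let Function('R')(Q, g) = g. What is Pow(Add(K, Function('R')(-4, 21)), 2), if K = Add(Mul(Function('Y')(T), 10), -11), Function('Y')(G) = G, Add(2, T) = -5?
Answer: 3600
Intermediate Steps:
T = -7 (T = Add(-2, -5) = -7)
K = -81 (K = Add(Mul(-7, 10), -11) = Add(-70, -11) = -81)
Pow(Add(K, Function('R')(-4, 21)), 2) = Pow(Add(-81, 21), 2) = Pow(-60, 2) = 3600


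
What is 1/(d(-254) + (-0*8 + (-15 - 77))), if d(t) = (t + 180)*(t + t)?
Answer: 1/37500 ≈ 2.6667e-5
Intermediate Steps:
d(t) = 2*t*(180 + t) (d(t) = (180 + t)*(2*t) = 2*t*(180 + t))
1/(d(-254) + (-0*8 + (-15 - 77))) = 1/(2*(-254)*(180 - 254) + (-0*8 + (-15 - 77))) = 1/(2*(-254)*(-74) + (-38*0 - 92)) = 1/(37592 + (0 - 92)) = 1/(37592 - 92) = 1/37500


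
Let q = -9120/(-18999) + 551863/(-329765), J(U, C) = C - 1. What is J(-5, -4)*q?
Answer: 2492462779/417680349 ≈ 5.9674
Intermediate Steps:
J(U, C) = -1 + C
q = -2492462779/2088401745 (q = -9120*(-1/18999) + 551863*(-1/329765) = 3040/6333 - 551863/329765 = -2492462779/2088401745 ≈ -1.1935)
J(-5, -4)*q = (-1 - 4)*(-2492462779/2088401745) = -5*(-2492462779/2088401745) = 2492462779/417680349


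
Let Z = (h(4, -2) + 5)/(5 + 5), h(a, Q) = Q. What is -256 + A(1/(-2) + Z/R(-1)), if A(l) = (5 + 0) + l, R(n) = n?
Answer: -1259/5 ≈ -251.80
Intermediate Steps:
Z = 3/10 (Z = (-2 + 5)/(5 + 5) = 3/10 ≈ 0.30000)
A(l) = 5 + l
-256 + A(1/(-2) + Z/R(-1)) = -256 + (5 + (1/(-2) + (3/10)/(-1))) = -256 + (5 + (1*(-1/2) + (3/10)*(-1))) = -256 + (5 + (-1/2 - 3/10)) = -256 + (5 - 4/5) = -256 + 21/5 = -1259/5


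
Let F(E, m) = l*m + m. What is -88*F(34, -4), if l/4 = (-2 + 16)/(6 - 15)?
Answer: -16544/9 ≈ -1838.2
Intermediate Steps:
l = -56/9 (l = 4*((-2 + 16)/(6 - 15)) = 4*(14/(-9)) = 4*(14*(-⅑)) = 4*(-14/9) = -56/9 ≈ -6.2222)
F(E, m) = -47*m/9 (F(E, m) = -56*m/9 + m = -47*m/9)
-88*F(34, -4) = -(-4136)*(-4)/9 = -88*188/9 = -16544/9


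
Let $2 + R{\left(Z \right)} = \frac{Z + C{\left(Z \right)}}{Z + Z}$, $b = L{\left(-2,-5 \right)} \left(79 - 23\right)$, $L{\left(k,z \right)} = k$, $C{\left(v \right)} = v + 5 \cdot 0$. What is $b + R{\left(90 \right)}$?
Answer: $-113$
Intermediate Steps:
$C{\left(v \right)} = v$ ($C{\left(v \right)} = v + 0 = v$)
$b = -112$ ($b = - 2 \left(79 - 23\right) = \left(-2\right) 56 = -112$)
$R{\left(Z \right)} = -1$ ($R{\left(Z \right)} = -2 + \frac{Z + Z}{Z + Z} = -2 + \frac{2 Z}{2 Z} = -2 + 2 Z \frac{1}{2 Z} = -2 + 1 = -1$)
$b + R{\left(90 \right)} = -112 - 1 = -113$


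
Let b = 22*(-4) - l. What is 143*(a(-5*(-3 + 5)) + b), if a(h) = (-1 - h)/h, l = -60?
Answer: -41327/10 ≈ -4132.7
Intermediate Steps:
b = -28 (b = 22*(-4) - 1*(-60) = -88 + 60 = -28)
a(h) = (-1 - h)/h
143*(a(-5*(-3 + 5)) + b) = 143*((-1 - (-5)*(-3 + 5))/((-5*(-3 + 5))) - 28) = 143*((-1 - (-5)*2)/((-5*2)) - 28) = 143*((-1 - 1*(-10))/(-10) - 28) = 143*(-(-1 + 10)/10 - 28) = 143*(-1/10*9 - 28) = 143*(-9/10 - 28) = 143*(-289/10) = -41327/10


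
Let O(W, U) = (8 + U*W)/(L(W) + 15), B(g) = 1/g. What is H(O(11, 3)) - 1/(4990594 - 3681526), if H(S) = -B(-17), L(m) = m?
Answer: 77003/1309068 ≈ 0.058823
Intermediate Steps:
O(W, U) = (8 + U*W)/(15 + W) (O(W, U) = (8 + U*W)/(W + 15) = (8 + U*W)/(15 + W))
H(S) = 1/17 (H(S) = -1/(-17) = -1*(-1/17) = 1/17)
H(O(11, 3)) - 1/(4990594 - 3681526) = 1/17 - 1/(4990594 - 3681526) = 1/17 - 1/1309068 = 77003/1309068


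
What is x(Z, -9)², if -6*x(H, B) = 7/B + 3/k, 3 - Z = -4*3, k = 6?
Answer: 25/11664 ≈ 0.0021433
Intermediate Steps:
Z = 15 (Z = 3 - (-4)*3 = 3 - 1*(-12) = 3 + 12 = 15)
x(H, B) = -1/12 - 7/(6*B) (x(H, B) = -(7/B + 3/6)/6 = -(7/B + 3*(⅙))/6 = -(7/B + ½)/6 = -(½ + 7/B)/6 = -1/12 - 7/(6*B))
x(Z, -9)² = ((1/12)*(-14 - 1*(-9))/(-9))² = ((1/12)*(-⅑)*(-14 + 9))² = ((1/12)*(-⅑)*(-5))² = (5/108)² = 25/11664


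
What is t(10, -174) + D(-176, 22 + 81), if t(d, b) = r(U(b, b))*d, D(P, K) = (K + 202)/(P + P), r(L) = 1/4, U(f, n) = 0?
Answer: 575/352 ≈ 1.6335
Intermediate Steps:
r(L) = ¼ (r(L) = 1*(¼) = ¼)
D(P, K) = (202 + K)/(2*P) (D(P, K) = (202 + K)/((2*P)) = (202 + K)*(1/(2*P)) = (202 + K)/(2*P))
t(d, b) = d/4
t(10, -174) + D(-176, 22 + 81) = (¼)*10 + (½)*(202 + (22 + 81))/(-176) = 5/2 + (½)*(-1/176)*(202 + 103) = 5/2 + (½)*(-1/176)*305 = 5/2 - 305/352 = 575/352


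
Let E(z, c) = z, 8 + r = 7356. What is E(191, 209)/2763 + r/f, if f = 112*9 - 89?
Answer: 20478053/2539197 ≈ 8.0648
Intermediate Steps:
r = 7348 (r = -8 + 7356 = 7348)
f = 919 (f = 1008 - 89 = 919)
E(191, 209)/2763 + r/f = 191/2763 + 7348/919 = 20478053/2539197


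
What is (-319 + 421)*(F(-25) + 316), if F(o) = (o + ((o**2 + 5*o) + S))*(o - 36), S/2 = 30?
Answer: -3296538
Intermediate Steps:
S = 60 (S = 2*30 = 60)
F(o) = (-36 + o)*(60 + o**2 + 6*o) (F(o) = (o + ((o**2 + 5*o) + 60))*(o - 36) = (o + (60 + o**2 + 5*o))*(-36 + o) = (60 + o**2 + 6*o)*(-36 + o) = (-36 + o)*(60 + o**2 + 6*o))
(-319 + 421)*(F(-25) + 316) = (-319 + 421)*((-2160 + (-25)**3 - 156*(-25) - 30*(-25)**2) + 316) = 102*((-2160 - 15625 + 3900 - 30*625) + 316) = 102*((-2160 - 15625 + 3900 - 18750) + 316) = 102*(-32635 + 316) = 102*(-32319) = -3296538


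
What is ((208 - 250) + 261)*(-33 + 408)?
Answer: 82125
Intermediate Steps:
((208 - 250) + 261)*(-33 + 408) = (-42 + 261)*375 = 219*375 = 82125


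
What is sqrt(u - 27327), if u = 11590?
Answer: I*sqrt(15737) ≈ 125.45*I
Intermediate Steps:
sqrt(u - 27327) = sqrt(11590 - 27327) = sqrt(-15737) = I*sqrt(15737)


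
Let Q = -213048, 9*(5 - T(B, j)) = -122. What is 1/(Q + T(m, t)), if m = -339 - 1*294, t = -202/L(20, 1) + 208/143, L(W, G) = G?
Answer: -9/1917265 ≈ -4.6942e-6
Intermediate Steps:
t = -2206/11 (t = -202/1 + 208/143 = -202*1 + 208*(1/143) = -202 + 16/11 = -2206/11 ≈ -200.55)
m = -633 (m = -339 - 294 = -633)
T(B, j) = 167/9 (T(B, j) = 5 - ⅑*(-122) = 5 + 122/9 = 167/9)
1/(Q + T(m, t)) = 1/(-213048 + 167/9) = 1/(-1917265/9) = -9/1917265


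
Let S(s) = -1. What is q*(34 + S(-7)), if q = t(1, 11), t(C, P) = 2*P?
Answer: 726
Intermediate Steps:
q = 22 (q = 2*11 = 22)
q*(34 + S(-7)) = 22*(34 - 1) = 22*33 = 726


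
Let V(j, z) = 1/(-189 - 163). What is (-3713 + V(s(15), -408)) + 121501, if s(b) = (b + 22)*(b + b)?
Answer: 41461375/352 ≈ 1.1779e+5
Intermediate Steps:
s(b) = 2*b*(22 + b) (s(b) = (22 + b)*(2*b) = 2*b*(22 + b))
V(j, z) = -1/352 (V(j, z) = 1/(-352) = -1/352)
(-3713 + V(s(15), -408)) + 121501 = (-3713 - 1/352) + 121501 = -1306977/352 + 121501 = 41461375/352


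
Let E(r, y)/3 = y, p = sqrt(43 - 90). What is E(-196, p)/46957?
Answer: 3*I*sqrt(47)/46957 ≈ 0.000438*I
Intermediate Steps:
p = I*sqrt(47) (p = sqrt(-47) = I*sqrt(47) ≈ 6.8557*I)
E(r, y) = 3*y
E(-196, p)/46957 = (3*(I*sqrt(47)))/46957 = (3*I*sqrt(47))*(1/46957) = 3*I*sqrt(47)/46957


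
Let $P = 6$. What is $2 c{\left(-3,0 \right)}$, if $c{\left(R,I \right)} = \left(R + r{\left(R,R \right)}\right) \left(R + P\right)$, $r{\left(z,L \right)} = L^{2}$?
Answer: $36$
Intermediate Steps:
$c{\left(R,I \right)} = \left(6 + R\right) \left(R + R^{2}\right)$ ($c{\left(R,I \right)} = \left(R + R^{2}\right) \left(R + 6\right) = \left(R + R^{2}\right) \left(6 + R\right) = \left(6 + R\right) \left(R + R^{2}\right)$)
$2 c{\left(-3,0 \right)} = 2 \left(- 3 \left(6 + \left(-3\right)^{2} + 7 \left(-3\right)\right)\right) = 2 \left(- 3 \left(6 + 9 - 21\right)\right) = 2 \left(\left(-3\right) \left(-6\right)\right) = 2 \cdot 18 = 36$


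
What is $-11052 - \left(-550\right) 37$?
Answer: $9298$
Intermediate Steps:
$-11052 - \left(-550\right) 37 = -11052 - -20350 = -11052 + 20350 = 9298$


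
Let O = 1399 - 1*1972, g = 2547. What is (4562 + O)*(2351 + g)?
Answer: 19538122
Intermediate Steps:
O = -573 (O = 1399 - 1972 = -573)
(4562 + O)*(2351 + g) = (4562 - 573)*(2351 + 2547) = 3989*4898 = 19538122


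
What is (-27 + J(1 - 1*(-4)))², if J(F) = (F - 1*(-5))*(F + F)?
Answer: 5329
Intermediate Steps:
J(F) = 2*F*(5 + F) (J(F) = (F + 5)*(2*F) = (5 + F)*(2*F) = 2*F*(5 + F))
(-27 + J(1 - 1*(-4)))² = (-27 + 2*(1 - 1*(-4))*(5 + (1 - 1*(-4))))² = (-27 + 2*(1 + 4)*(5 + (1 + 4)))² = (-27 + 2*5*(5 + 5))² = (-27 + 2*5*10)² = (-27 + 100)² = 73² = 5329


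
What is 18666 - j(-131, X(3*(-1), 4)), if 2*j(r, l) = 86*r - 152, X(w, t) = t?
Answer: 24375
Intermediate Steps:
j(r, l) = -76 + 43*r (j(r, l) = (86*r - 152)/2 = (-152 + 86*r)/2 = -76 + 43*r)
18666 - j(-131, X(3*(-1), 4)) = 18666 - (-76 + 43*(-131)) = 18666 - (-76 - 5633) = 18666 - 1*(-5709) = 18666 + 5709 = 24375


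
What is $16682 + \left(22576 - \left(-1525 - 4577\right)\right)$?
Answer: $45360$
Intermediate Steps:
$16682 + \left(22576 - \left(-1525 - 4577\right)\right) = 16682 + \left(22576 - -6102\right) = 16682 + \left(22576 + 6102\right) = 16682 + 28678 = 45360$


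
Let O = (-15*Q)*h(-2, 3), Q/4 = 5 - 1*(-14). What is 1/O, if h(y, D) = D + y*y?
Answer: -1/7980 ≈ -0.00012531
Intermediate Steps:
h(y, D) = D + y²
Q = 76 (Q = 4*(5 - 1*(-14)) = 4*(5 + 14) = 4*19 = 76)
O = -7980 (O = (-15*76)*(3 + (-2)²) = -1140*(3 + 4) = -1140*7 = -7980)
1/O = 1/(-7980) = -1/7980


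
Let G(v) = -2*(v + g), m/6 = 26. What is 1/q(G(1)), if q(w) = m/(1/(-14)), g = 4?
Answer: -1/2184 ≈ -0.00045788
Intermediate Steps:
m = 156 (m = 6*26 = 156)
G(v) = -8 - 2*v (G(v) = -2*(v + 4) = -2*(4 + v) = -8 - 2*v)
q(w) = -2184 (q(w) = 156/(1/(-14)) = 156/(-1/14) = 156*(-14) = -2184)
1/q(G(1)) = 1/(-2184) = -1/2184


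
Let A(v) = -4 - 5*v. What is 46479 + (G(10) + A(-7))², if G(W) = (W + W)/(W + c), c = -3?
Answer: 2333640/49 ≈ 47625.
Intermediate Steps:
G(W) = 2*W/(-3 + W) (G(W) = (W + W)/(W - 3) = (2*W)/(-3 + W) = 2*W/(-3 + W))
46479 + (G(10) + A(-7))² = 46479 + (2*10/(-3 + 10) + (-4 - 5*(-7)))² = 46479 + (2*10/7 + (-4 + 35))² = 46479 + (2*10*(⅐) + 31)² = 46479 + (20/7 + 31)² = 46479 + (237/7)² = 46479 + 56169/49 = 2333640/49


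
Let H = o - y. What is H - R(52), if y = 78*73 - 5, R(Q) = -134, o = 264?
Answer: -5291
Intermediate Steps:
y = 5689 (y = 5694 - 5 = 5689)
H = -5425 (H = 264 - 1*5689 = 264 - 5689 = -5425)
H - R(52) = -5425 - 1*(-134) = -5425 + 134 = -5291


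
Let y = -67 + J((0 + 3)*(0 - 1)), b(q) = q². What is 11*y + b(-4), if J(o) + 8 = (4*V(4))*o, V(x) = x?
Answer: -1337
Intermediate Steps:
J(o) = -8 + 16*o (J(o) = -8 + (4*4)*o = -8 + 16*o)
y = -123 (y = -67 + (-8 + 16*((0 + 3)*(0 - 1))) = -67 + (-8 + 16*(3*(-1))) = -67 + (-8 + 16*(-3)) = -67 + (-8 - 48) = -67 - 56 = -123)
11*y + b(-4) = 11*(-123) + (-4)² = -1353 + 16 = -1337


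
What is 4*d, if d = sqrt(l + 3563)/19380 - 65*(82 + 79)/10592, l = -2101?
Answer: -10465/2648 + sqrt(1462)/4845 ≈ -3.9441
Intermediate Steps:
d = -10465/10592 + sqrt(1462)/19380 (d = sqrt(-2101 + 3563)/19380 - 65*(82 + 79)/10592 = sqrt(1462)*(1/19380) - 65*161*(1/10592) = sqrt(1462)/19380 - 10465*1/10592 = sqrt(1462)/19380 - 10465/10592 = -10465/10592 + sqrt(1462)/19380 ≈ -0.98604)
4*d = 4*(-10465/10592 + sqrt(1462)/19380) = -10465/2648 + sqrt(1462)/4845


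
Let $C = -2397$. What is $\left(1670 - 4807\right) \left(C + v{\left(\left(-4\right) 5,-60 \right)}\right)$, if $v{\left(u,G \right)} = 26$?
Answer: $7437827$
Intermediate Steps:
$\left(1670 - 4807\right) \left(C + v{\left(\left(-4\right) 5,-60 \right)}\right) = \left(1670 - 4807\right) \left(-2397 + 26\right) = \left(-3137\right) \left(-2371\right) = 7437827$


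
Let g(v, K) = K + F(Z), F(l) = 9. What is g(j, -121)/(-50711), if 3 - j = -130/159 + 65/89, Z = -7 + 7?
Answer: 112/50711 ≈ 0.0022086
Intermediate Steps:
Z = 0
j = 43688/14151 (j = 3 - (-130/159 + 65/89) = 3 - 1*(-1235/14151) = 3 + 1235/14151 = 43688/14151 ≈ 3.0873)
g(v, K) = 9 + K (g(v, K) = K + 9 = 9 + K)
g(j, -121)/(-50711) = (9 - 121)/(-50711) = -112*(-1/50711) = 112/50711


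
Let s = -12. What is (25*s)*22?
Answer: -6600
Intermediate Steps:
(25*s)*22 = (25*(-12))*22 = -300*22 = -6600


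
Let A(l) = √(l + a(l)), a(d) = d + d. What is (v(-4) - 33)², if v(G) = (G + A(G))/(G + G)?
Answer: (130 + I*√3)²/16 ≈ 1056.1 + 28.146*I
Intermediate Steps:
a(d) = 2*d
A(l) = √3*√l (A(l) = √(l + 2*l) = √(3*l) = √3*√l)
v(G) = (G + √3*√G)/(2*G) (v(G) = (G + √3*√G)/(G + G) = (G + √3*√G)/((2*G)) = (G + √3*√G)*(1/(2*G)) = (G + √3*√G)/(2*G))
(v(-4) - 33)² = ((½)*(-4 + √3*√(-4))/(-4) - 33)² = ((½)*(-¼)*(-4 + √3*(2*I)) - 33)² = ((½)*(-¼)*(-4 + 2*I*√3) - 33)² = ((½ - I*√3/4) - 33)² = (-65/2 - I*√3/4)²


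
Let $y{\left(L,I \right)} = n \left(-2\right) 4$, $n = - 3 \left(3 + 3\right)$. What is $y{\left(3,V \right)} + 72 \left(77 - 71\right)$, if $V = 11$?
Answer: $576$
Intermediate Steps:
$n = -18$ ($n = \left(-3\right) 6 = -18$)
$y{\left(L,I \right)} = 144$ ($y{\left(L,I \right)} = \left(-18\right) \left(-2\right) 4 = 36 \cdot 4 = 144$)
$y{\left(3,V \right)} + 72 \left(77 - 71\right) = 144 + 72 \left(77 - 71\right) = 144 + 72 \cdot 6 = 144 + 432 = 576$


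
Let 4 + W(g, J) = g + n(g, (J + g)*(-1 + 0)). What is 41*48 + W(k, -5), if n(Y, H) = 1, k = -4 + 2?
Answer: 1963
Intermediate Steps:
k = -2
W(g, J) = -3 + g (W(g, J) = -4 + (g + 1) = -4 + (1 + g) = -3 + g)
41*48 + W(k, -5) = 41*48 + (-3 - 2) = 1968 - 5 = 1963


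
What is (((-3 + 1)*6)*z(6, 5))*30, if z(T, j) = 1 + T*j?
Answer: -11160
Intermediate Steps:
(((-3 + 1)*6)*z(6, 5))*30 = (((-3 + 1)*6)*(1 + 6*5))*30 = ((-2*6)*(1 + 30))*30 = -12*31*30 = -372*30 = -11160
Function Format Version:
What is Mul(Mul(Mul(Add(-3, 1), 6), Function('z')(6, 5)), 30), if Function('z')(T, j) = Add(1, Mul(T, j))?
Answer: -11160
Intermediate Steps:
Mul(Mul(Mul(Add(-3, 1), 6), Function('z')(6, 5)), 30) = Mul(Mul(Mul(Add(-3, 1), 6), Add(1, Mul(6, 5))), 30) = Mul(Mul(Mul(-2, 6), Add(1, 30)), 30) = Mul(Mul(-12, 31), 30) = Mul(-372, 30) = -11160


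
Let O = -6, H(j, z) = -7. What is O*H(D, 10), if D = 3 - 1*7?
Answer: 42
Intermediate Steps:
D = -4 (D = 3 - 7 = -4)
O*H(D, 10) = -6*(-7) = 42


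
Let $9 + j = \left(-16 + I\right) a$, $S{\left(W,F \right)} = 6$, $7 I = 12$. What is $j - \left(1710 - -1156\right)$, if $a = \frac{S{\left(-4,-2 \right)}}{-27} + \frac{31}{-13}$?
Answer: $- \frac{2324125}{819} \approx -2837.8$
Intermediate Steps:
$I = \frac{12}{7}$ ($I = \frac{1}{7} \cdot 12 = \frac{12}{7} \approx 1.7143$)
$a = - \frac{305}{117}$ ($a = \frac{6}{-27} + \frac{31}{-13} = 6 \left(- \frac{1}{27}\right) + 31 \left(- \frac{1}{13}\right) = - \frac{2}{9} - \frac{31}{13} = - \frac{305}{117} \approx -2.6068$)
$j = \frac{23129}{819}$ ($j = -9 + \left(-16 + \frac{12}{7}\right) \left(- \frac{305}{117}\right) = -9 - - \frac{30500}{819} = -9 + \frac{30500}{819} = \frac{23129}{819} \approx 28.241$)
$j - \left(1710 - -1156\right) = \frac{23129}{819} - \left(1710 - -1156\right) = \frac{23129}{819} - \left(1710 + 1156\right) = \frac{23129}{819} - 2866 = - \frac{2324125}{819}$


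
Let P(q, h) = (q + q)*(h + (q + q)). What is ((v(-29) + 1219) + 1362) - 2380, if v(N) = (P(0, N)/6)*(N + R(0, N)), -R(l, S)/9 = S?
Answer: 201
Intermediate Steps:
R(l, S) = -9*S
P(q, h) = 2*q*(h + 2*q) (P(q, h) = (2*q)*(h + 2*q) = 2*q*(h + 2*q))
v(N) = 0 (v(N) = ((2*0*(N + 2*0))/6)*(N - 9*N) = ((2*0*(N + 0))*(1/6))*(-8*N) = ((2*0*N)*(1/6))*(-8*N) = (0*(1/6))*(-8*N) = 0*(-8*N) = 0)
((v(-29) + 1219) + 1362) - 2380 = ((0 + 1219) + 1362) - 2380 = (1219 + 1362) - 2380 = 2581 - 2380 = 201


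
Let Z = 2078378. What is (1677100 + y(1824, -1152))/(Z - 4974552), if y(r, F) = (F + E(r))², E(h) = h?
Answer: -1064342/1448087 ≈ -0.73500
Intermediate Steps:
y(r, F) = (F + r)²
(1677100 + y(1824, -1152))/(Z - 4974552) = (1677100 + (-1152 + 1824)²)/(2078378 - 4974552) = (1677100 + 672²)/(-2896174) = (1677100 + 451584)*(-1/2896174) = 2128684*(-1/2896174) = -1064342/1448087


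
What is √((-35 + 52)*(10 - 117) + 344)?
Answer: 5*I*√59 ≈ 38.406*I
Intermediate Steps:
√((-35 + 52)*(10 - 117) + 344) = √(17*(-107) + 344) = √(-1819 + 344) = √(-1475) = 5*I*√59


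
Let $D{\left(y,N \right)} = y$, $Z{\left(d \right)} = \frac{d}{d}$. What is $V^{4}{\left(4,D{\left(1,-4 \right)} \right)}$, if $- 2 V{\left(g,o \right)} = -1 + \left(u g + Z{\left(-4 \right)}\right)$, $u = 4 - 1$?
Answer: $1296$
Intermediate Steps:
$Z{\left(d \right)} = 1$
$u = 3$ ($u = 4 - 1 = 3$)
$V{\left(g,o \right)} = - \frac{3 g}{2}$ ($V{\left(g,o \right)} = - \frac{-1 + \left(3 g + 1\right)}{2} = - \frac{-1 + \left(1 + 3 g\right)}{2} = - \frac{3 g}{2}$)
$V^{4}{\left(4,D{\left(1,-4 \right)} \right)} = \left(\left(- \frac{3}{2}\right) 4\right)^{4} = \left(-6\right)^{4} = 1296$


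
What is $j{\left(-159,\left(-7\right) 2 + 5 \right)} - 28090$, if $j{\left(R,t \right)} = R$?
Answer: $-28249$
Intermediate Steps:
$j{\left(-159,\left(-7\right) 2 + 5 \right)} - 28090 = -159 - 28090 = -28249$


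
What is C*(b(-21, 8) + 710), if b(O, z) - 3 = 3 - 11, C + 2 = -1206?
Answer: -851640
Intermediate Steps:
C = -1208 (C = -2 - 1206 = -1208)
b(O, z) = -5 (b(O, z) = 3 + (3 - 11) = 3 - 8 = -5)
C*(b(-21, 8) + 710) = -1208*(-5 + 710) = -1208*705 = -851640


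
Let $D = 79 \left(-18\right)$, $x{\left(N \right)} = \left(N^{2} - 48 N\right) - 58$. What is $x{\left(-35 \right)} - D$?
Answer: $4269$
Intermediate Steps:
$x{\left(N \right)} = -58 + N^{2} - 48 N$
$D = -1422$
$x{\left(-35 \right)} - D = \left(-58 + \left(-35\right)^{2} - -1680\right) - -1422 = \left(-58 + 1225 + 1680\right) + 1422 = 2847 + 1422 = 4269$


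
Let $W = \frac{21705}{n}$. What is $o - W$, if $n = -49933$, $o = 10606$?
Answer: $\frac{529611103}{49933} \approx 10606.0$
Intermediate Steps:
$W = - \frac{21705}{49933}$ ($W = \frac{21705}{-49933} = 21705 \left(- \frac{1}{49933}\right) = - \frac{21705}{49933} \approx -0.43468$)
$o - W = 10606 - - \frac{21705}{49933} = 10606 + \frac{21705}{49933} = \frac{529611103}{49933}$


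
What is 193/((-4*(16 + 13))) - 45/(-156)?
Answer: -1037/754 ≈ -1.3753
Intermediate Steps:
193/((-4*(16 + 13))) - 45/(-156) = 193/((-4*29)) - 45*(-1/156) = 193/(-116) + 15/52 = 193*(-1/116) + 15/52 = -193/116 + 15/52 = -1037/754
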